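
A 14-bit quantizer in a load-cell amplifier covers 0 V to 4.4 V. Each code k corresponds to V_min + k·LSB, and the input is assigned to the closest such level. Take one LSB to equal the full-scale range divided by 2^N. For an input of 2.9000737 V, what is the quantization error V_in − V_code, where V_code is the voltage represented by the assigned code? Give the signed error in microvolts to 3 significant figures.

Range is 4.4 V. LSB = 4.4 V / 2^14 ≈ 268.6 µV.
(V_in − V_min)/LSB = (2.9000737 − (0)) × 16384/4.4 = 10798.8199 → nearest code k = 10799.
V_code = V_min + k × range/2^14 = 0 + 10799 × 4.4/16384 = 2.9001220703 V.
V_in − V_code = 2.9000737 − (2.9001220703) = −48.4 µV.

−48.4 µV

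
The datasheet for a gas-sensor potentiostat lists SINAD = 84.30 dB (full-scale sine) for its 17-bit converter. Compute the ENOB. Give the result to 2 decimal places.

(84.30 − 1.76) / 6.02 = 82.54/6.02 = 13.7110 effective bits.

13.71 bits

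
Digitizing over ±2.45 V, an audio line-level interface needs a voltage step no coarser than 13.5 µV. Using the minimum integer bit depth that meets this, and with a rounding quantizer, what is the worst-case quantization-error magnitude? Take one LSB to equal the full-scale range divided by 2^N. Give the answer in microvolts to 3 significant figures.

Full-scale range = 2.45 V − (-2.45 V) = 4.9 V.
Levels needed ≥ 4.9/13.5 µV = 363000. 2^19 = 524288 suffices, so N_min = 19.
LSB = 4.9 V / 2^19 = 9.3460 µV.
Max error for round-to-nearest is LSB/2 = 4.67 µV.

4.67 µV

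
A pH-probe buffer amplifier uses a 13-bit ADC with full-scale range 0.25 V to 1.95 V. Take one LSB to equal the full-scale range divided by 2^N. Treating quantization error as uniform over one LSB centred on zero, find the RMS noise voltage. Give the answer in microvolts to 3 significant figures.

Span: 1.95 V − (0.25 V) = 1.7 V.
Step size = 1.7/8192 V = 207.52 µV.
σ_q = LSB/√12 = 207.52 µV/3.4641 = 59.9 µV.

59.9 µV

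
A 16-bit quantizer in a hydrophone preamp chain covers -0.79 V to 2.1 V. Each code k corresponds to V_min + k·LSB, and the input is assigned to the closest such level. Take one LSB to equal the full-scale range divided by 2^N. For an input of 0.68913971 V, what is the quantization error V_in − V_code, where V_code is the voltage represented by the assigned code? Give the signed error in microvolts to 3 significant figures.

The full-scale span is 2.1 − (-0.79) = 2.89 V. LSB = 2.89 V / 2^16 ≈ 44.10 µV.
(0.68913971 − (-0.79)) / LSB = 1.47913971 × 65536/2.89 = 33542.1799. Nearest integer: k = 33542.
V_code = V_min + k × range/2^16 = -0.79 + 33542 × 2.89/65536 = 0.68913177490 V.
Error = V_in − V_code = 0.68913971 − (0.68913177490) = +7.94 µV.

+7.94 µV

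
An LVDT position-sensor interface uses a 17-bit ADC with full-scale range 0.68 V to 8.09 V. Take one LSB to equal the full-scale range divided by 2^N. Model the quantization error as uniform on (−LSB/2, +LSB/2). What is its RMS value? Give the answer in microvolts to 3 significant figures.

16.3 µV

Span: 8.09 V − (0.68 V) = 7.41 V.
LSB = 7.41 V / 2^17 = 56.534 µV.
V_rms = LSB/√12 = 56.534 µV / √12 = 16.3 µV.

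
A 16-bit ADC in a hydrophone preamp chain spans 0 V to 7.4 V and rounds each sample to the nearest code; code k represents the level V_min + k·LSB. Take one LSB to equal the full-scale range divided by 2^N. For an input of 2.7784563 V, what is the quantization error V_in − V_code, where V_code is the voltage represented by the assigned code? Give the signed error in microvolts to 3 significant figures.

Range is 7.4 V. LSB = 7.4 V / 2^16 ≈ 112.9 µV.
Position in LSBs: (2.7784563 − (0)) × 65536/7.4 = 24606.6097; rounding gives k = 24607.
Reconstructed level: 0 + 24607 × 7.4/65536 V = 2.7785003662 V.
Error = V_in − V_code = 2.7784563 − (2.7785003662) = −44.1 µV.

−44.1 µV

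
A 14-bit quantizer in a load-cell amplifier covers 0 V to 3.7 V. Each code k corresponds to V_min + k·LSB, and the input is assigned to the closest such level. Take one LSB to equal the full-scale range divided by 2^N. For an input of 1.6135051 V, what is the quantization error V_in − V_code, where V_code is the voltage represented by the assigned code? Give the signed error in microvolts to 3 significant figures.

−50.8 µV

Range is 3.7 V. LSB = 3.7 V / 2^14 ≈ 225.8 µV.
(1.6135051 − (0)) / LSB = 1.6135051 × 16384/3.7 = 7144.7750. Nearest integer: k = 7145.
V_code = V_min + k × range/2^14 = 0 + 7145 × 3.7/16384 = 1.6135559082 V.
V_in − V_code = 1.6135051 − (1.6135559082) = −50.8 µV.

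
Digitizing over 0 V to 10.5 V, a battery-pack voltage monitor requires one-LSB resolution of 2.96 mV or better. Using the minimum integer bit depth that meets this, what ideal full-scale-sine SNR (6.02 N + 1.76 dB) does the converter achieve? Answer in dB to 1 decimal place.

Span = 10.5 V.
Levels needed ≥ 10.5/2.96 mV = 3547. 2^12 = 4096 suffices, so N_min = 12.
6.02(12) + 1.76 = 74.00 dB.

74.0 dB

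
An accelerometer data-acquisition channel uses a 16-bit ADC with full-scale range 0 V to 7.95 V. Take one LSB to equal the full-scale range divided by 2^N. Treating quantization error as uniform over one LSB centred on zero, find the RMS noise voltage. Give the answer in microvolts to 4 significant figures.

Full-scale range = 7.95 V.
LSB = 7.95 V ÷ 2^16 = 7.95/65536 V = 121.307 µV.
V_rms = LSB/√12 = 121.307 µV / √12 = 35.02 µV.

35.02 µV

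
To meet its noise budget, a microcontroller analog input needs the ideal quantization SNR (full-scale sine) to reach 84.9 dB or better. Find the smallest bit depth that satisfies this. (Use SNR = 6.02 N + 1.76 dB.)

14 bits

6.02 N + 1.76 ≥ 84.9 gives N ≥ 13.811, so the minimum integer is 14.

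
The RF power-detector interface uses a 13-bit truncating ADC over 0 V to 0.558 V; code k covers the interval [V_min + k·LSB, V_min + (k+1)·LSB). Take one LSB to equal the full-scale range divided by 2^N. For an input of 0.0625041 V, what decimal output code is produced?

917

Range is 0.558 V. LSB = 0.558 V / 2^13 ≈ 68.12 µV.
code = ⌊(V_in − V_min)/LSB⌋ = ⌊(V_in − V_min) × 2^13 / range⌋
     = ⌊(0.0625041 − (0)) × 8192 / 0.558⌋ = ⌊0.0625041 × 8192/0.558⌋
     = ⌊917.623⌋ = 917.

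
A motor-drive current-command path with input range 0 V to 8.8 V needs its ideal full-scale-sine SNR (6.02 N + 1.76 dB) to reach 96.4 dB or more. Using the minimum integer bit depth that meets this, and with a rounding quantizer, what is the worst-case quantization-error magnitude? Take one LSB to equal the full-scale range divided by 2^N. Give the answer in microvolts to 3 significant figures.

Full-scale range = 8.8 V.
N ≥ (96.4 − 1.76)/6.02 = 15.721 → N_min = 16.
LSB = 8.8 V / 2^16 = 134.28 µV.
Half an LSB is 67.1 µV.

67.1 µV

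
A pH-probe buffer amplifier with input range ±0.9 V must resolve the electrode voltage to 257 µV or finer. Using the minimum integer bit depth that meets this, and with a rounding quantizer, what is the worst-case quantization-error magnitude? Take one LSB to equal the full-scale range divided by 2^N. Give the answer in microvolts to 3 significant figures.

Span: 0.9 V − (-0.9 V) = 1.8 V.
Need 2^N ≥ 1.8 V / 257 µV = 7004 → N_min = 13.
One LSB is 1.8 V / 8192 = 219.73 µV.
Max error for round-to-nearest is LSB/2 = 110 µV.

110 µV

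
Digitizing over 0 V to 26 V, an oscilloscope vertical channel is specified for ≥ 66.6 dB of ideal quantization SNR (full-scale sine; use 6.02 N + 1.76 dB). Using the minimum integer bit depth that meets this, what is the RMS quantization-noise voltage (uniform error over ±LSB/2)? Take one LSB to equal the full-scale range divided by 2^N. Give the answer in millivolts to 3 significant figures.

Range is 26 V.
Required N = ⌈(66.6 − 1.76)/6.02⌉ = ⌈10.771⌉ = 11.
Step size = 26/2048 V = 12.695 mV.
σ_q = LSB/√12 = 12.695 mV/3.4641 = 3.66 mV.

3.66 mV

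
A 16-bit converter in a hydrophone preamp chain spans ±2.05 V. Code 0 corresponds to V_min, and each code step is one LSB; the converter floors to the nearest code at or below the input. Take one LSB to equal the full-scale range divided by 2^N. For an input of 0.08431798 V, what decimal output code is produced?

34115

The full-scale span is 2.05 − (-2.05) = 4.1 V. LSB = 4.1 V / 2^16 ≈ 62.56 µV.
(V_in − V_min) × 2^16/range = (0.08431798 − (-2.05)) × 65536/4.1 = 34115.771.
Floor → code = 34115.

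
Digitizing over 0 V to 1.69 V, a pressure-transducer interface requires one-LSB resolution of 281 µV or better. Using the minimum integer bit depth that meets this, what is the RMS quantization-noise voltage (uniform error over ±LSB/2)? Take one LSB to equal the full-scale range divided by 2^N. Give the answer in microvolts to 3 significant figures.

Range is 1.69 V.
1.69 V / 281 µV = 6014. Since 2^12 = 4096 and 2^13 = 8192, N = 13.
LSB = 1.69 V / 2^13 = 206.30 µV.
V_rms = LSB/√12 = 59.6 µV.

59.6 µV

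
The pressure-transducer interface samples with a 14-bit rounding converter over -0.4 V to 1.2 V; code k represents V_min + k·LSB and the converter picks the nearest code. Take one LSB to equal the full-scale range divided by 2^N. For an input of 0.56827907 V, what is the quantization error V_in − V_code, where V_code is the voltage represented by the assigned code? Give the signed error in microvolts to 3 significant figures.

Full-scale range = 1.2 V − (-0.4 V) = 1.6 V. LSB = 1.6 V / 2^14 ≈ 97.66 µV.
(0.56827907 − (-0.4)) / LSB = 0.96827907 × 16384/1.6 = 9915.1777. Nearest integer: k = 9915.
Reconstructed level: -0.4 + 9915 × 1.6/16384 V = 0.56826171875 V.
e = 0.56827907 − (0.56826171875) = +17.4 µV.

+17.4 µV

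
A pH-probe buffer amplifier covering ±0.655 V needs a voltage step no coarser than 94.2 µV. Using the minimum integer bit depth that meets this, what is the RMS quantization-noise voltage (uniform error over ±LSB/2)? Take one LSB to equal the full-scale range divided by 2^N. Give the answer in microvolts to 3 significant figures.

23.1 µV

Span: 0.655 V − (-0.655 V) = 1.31 V.
1.31 V / 94.2 µV = 13910. Since 2^13 = 8192 and 2^14 = 16384, N = 14.
LSB = 1.31 V ÷ 2^14 = 1.31/16384 V = 79.956 µV.
RMS noise = LSB/√12 = 23.1 µV.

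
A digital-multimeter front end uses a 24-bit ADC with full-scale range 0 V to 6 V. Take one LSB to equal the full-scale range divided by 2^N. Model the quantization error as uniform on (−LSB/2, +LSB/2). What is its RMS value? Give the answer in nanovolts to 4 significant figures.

103.2 nV

Full-scale range = 6 V.
One LSB is 6 V / 16777216 = 357.628 nV.
σ_q = LSB/√12 = 357.628 nV/3.4641 = 103.2 nV.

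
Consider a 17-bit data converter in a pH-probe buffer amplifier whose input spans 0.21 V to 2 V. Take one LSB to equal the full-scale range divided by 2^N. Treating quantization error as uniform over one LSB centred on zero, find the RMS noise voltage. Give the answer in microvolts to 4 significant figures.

3.942 µV

Full-scale range = 2 V − (0.21 V) = 1.79 V.
LSB = 1.79 V / 2^17 = 13.6566 µV.
V_rms = LSB/√12 = 13.6566 µV / √12 = 3.942 µV.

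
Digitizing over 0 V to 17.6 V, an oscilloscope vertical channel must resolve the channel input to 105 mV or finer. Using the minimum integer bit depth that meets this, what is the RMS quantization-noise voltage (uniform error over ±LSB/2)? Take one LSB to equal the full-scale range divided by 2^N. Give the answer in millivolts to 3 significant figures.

Range is 17.6 V.
17.6 V / 105 mV = 167.6. Since 2^7 = 128 and 2^8 = 256, N = 8.
LSB = 17.6 V ÷ 2^8 = 17.6/256 V = 68.750 mV.
V_rms = LSB/√12 = 19.8 mV.

19.8 mV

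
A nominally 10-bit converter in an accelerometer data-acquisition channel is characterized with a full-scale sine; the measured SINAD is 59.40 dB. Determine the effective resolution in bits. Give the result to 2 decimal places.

ENOB = (SINAD − 1.76) / 6.02 = (59.40 − 1.76) / 6.02 = 57.64 / 6.02 = 9.5748.

9.57 bits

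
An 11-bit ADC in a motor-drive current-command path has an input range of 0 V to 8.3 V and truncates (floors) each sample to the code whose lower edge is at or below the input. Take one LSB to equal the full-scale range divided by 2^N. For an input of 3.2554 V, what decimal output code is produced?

Span = 8.3 V. LSB = 8.3 V / 2^11 ≈ 4.053 mV.
V_in − V_min = 3.2554 − (0) = 3.2554 V.
Divide by LSB: 3.2554 × 2048/8.3 = 803.2601.
Truncating gives code 803.

803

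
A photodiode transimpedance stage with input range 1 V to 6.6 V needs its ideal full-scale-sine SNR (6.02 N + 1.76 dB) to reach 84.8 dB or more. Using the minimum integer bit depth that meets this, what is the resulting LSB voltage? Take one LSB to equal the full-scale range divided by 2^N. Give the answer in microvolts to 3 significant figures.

342 µV

Span: 6.6 V − (1 V) = 5.6 V.
N ≥ (84.8 − 1.76)/6.02 = 13.794 → N_min = 14.
One LSB is 5.6 V / 16384 = 342 µV.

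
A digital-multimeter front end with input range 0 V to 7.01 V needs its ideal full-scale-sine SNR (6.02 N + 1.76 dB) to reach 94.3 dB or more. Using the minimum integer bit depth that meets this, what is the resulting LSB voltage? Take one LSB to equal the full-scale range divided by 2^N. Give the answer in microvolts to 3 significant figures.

Range is 7.01 V.
6.02 N + 1.76 ≥ 94.3 gives N ≥ 15.372, so the minimum integer is 16.
Step size = 7.01/65536 V = 107 µV.

107 µV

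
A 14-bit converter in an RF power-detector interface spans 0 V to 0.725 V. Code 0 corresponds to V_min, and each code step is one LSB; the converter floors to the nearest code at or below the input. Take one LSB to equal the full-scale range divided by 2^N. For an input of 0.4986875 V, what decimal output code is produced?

V_FS = 0.725 V. LSB = 0.725 V / 2^14 ≈ 44.25 µV.
code = ⌊(V_in − V_min)/LSB⌋ = ⌊(V_in − V_min) × 2^14 / range⌋
     = ⌊(0.4986875 − (0)) × 16384 / 0.725⌋ = ⌊0.4986875 × 16384/0.725⌋
     = ⌊11269.650⌋ = 11269.

11269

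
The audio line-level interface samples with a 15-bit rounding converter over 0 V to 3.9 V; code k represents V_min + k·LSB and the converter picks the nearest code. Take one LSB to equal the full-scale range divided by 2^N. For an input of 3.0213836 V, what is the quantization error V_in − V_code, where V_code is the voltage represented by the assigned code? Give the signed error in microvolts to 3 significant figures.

−21.4 µV

Span = 3.9 V. LSB = 3.9 V / 2^15 ≈ 119.0 µV.
(V_in − V_min)/LSB = (3.0213836 − (0)) × 32768/3.9 = 25385.8199 → nearest code k = 25386.
V_code = V_min + k × range/2^15 = 0 + 25386 × 3.9/32768 = 3.0214050293 V.
V_in − V_code = 3.0213836 − (3.0214050293) = −21.4 µV.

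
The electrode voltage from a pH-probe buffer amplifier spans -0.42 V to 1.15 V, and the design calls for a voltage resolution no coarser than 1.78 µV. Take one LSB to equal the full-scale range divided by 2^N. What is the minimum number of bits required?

20 bits

Range = 1.15 − (-0.42) = 1.57 V.
Levels needed ≥ 1.57/1.78 µV = 882000. 2^20 = 1048576 suffices, so N_min = 20.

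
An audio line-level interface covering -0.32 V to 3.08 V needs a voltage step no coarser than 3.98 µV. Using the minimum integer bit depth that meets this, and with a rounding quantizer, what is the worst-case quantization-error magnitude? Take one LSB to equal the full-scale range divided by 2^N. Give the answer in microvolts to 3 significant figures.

Range = 3.08 − (-0.32) = 3.4 V.
Need 2^N ≥ 3.4 V / 3.98 µV = 854300 → N_min = 20.
Step size = 3.4/1048576 V = 3.2425 µV.
Half an LSB is 1.62 µV.

1.62 µV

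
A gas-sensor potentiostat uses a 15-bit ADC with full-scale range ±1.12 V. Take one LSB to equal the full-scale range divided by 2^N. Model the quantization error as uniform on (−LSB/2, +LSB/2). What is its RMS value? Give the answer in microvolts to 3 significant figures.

19.7 µV

Range = 1.12 − (-1.12) = 2.24 V.
One LSB is 2.24 V / 32768 = 68.359 µV.
σ_q = LSB/√12 = 68.359 µV/3.4641 = 19.7 µV.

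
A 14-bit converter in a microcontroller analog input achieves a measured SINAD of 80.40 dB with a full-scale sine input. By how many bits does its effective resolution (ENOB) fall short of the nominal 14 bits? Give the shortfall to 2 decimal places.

0.94 bits

Effective bits = (80.40 − 1.76)/6.02 = 13.0631.
14 − 13.0631 = 0.94 bits below nominal.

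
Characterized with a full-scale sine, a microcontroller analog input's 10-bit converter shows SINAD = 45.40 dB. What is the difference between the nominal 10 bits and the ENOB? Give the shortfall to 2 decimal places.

Effective bits = (45.40 − 1.76)/6.02 = 7.2492.
Lost resolution: 10 − 7.2492 = 2.7508 bits.

2.75 bits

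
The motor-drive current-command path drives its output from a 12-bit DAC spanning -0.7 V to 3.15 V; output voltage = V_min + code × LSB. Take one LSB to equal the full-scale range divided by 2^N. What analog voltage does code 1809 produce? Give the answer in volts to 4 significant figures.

Span: 3.15 V − (-0.7 V) = 3.85 V. LSB = 3.85 V / 2^12.
V_out = -0.7 + 1809 × (3.85/4096) V
      = -0.7 + 1.70035 = 1.00035 V.

1.000 V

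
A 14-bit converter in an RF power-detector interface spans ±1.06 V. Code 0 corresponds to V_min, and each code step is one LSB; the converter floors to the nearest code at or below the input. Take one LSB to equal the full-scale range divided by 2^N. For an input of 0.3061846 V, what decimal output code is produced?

10558

The full-scale span is 1.06 − (-1.06) = 2.12 V. LSB = 2.12 V / 2^14 ≈ 129.4 µV.
code = ⌊(V_in − V_min)/LSB⌋ = ⌊(V_in − V_min) × 2^14 / range⌋
     = ⌊(0.3061846 − (-1.06)) × 16384 / 2.12⌋ = ⌊1.3661846 × 16384/2.12⌋
     = ⌊10558.287⌋ = 10558.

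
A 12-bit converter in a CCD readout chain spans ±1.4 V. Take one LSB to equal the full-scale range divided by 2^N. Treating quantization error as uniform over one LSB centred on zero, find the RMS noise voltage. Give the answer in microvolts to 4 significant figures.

197.3 µV

Range = 1.4 − (-1.4) = 2.8 V.
One LSB is 2.8 V / 4096 = 0.683594 mV.
σ_q = LSB/√12 = 0.683594 mV/3.4641 = 197.3 µV.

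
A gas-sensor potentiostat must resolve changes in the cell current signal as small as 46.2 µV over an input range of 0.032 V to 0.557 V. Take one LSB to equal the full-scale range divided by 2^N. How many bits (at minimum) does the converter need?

14 bits

The full-scale span is 0.557 − (0.032) = 0.525 V.
Required number of levels: 0.525/46.2 µV = 11364; smallest N with 2^N ≥ that is 14.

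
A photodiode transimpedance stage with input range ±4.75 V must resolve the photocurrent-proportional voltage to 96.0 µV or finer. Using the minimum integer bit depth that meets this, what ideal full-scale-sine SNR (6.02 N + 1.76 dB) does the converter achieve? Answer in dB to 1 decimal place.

104.1 dB

Range = 4.75 − (-4.75) = 9.5 V.
Required number of levels: 9.5/96.0 µV = 98958; smallest N with 2^N ≥ that is 17.
6.02(17) + 1.76 = 104.10 dB.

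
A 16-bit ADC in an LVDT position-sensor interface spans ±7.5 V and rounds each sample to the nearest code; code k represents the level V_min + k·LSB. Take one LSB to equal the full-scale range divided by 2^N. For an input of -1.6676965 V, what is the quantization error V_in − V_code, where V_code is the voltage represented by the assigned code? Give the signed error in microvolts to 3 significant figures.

The full-scale span is 7.5 − (-7.5) = 15 V. LSB = 15 V / 2^16 ≈ 228.9 µV.
Position in LSBs: (-1.6676965 − (-7.5)) × 65536/15 = 25481.7228; rounding gives k = 25482.
Reconstructed level: -7.5 + 25482 × 15/65536 V = -1.6676330566 V.
Error = V_in − V_code = -1.6676965 − (-1.6676330566) = −63.4 µV.

−63.4 µV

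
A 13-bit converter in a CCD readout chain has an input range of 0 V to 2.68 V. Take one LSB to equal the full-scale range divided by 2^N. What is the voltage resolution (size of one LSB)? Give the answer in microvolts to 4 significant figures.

Full-scale range = 2.68 V.
2^13 = 8192 levels.
LSB = 2.68 V ÷ 2^13 = 2.68/8192 V = 327.1 µV.

327.1 µV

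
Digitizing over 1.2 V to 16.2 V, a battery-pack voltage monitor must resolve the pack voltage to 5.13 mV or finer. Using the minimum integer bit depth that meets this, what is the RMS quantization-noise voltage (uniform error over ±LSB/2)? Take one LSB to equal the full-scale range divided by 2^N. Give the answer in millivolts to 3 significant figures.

Span: 16.2 V − (1.2 V) = 15 V.
Required number of levels: 15/5.13 mV = 2924.0; smallest N with 2^N ≥ that is 12.
One LSB is 15 V / 4096 = 3.6621 mV.
RMS noise = LSB/√12 = 1.06 mV.

1.06 mV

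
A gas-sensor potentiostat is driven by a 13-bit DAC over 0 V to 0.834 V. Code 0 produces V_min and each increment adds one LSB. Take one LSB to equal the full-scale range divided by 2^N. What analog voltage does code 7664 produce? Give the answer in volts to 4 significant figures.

Span = 0.834 V. LSB = 0.834 V / 2^13.
V_out = V_min + code × LSB = 0 V + 7664 × 0.834 V / 8192
      = 0 V + 0.780246 V = 0.780246 V.

0.7802 V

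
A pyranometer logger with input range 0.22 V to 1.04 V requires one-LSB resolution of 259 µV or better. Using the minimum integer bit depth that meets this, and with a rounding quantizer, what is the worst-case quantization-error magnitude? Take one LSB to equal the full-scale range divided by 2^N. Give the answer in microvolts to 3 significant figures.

Range = 1.04 − (0.22) = 0.82 V.
Required number of levels: 0.82/259 µV = 3166.0; smallest N with 2^N ≥ that is 12.
One LSB is 0.82 V / 4096 = 200.20 µV.
|e|_max = LSB/2 = 100 µV.

100 µV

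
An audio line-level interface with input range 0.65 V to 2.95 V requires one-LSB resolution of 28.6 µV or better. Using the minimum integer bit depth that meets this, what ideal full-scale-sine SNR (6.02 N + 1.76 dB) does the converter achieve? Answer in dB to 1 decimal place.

104.1 dB

Full-scale range = 2.95 V − (0.65 V) = 2.3 V.
Need 2^N ≥ 2.3 V / 28.6 µV = 80420 → N_min = 17.
SNR = 6.02 × 17 + 1.76 = 104.10 dB.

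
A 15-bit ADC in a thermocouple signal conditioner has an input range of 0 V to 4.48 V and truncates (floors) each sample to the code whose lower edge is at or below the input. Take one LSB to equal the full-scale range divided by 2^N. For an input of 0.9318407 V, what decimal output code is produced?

6815

Span = 4.48 V. LSB = 4.48 V / 2^15 ≈ 136.7 µV.
(V_in − V_min) × 2^15/range = (0.9318407 − (0)) × 32768/4.48 = 6815.749.
Floor → code = 6815.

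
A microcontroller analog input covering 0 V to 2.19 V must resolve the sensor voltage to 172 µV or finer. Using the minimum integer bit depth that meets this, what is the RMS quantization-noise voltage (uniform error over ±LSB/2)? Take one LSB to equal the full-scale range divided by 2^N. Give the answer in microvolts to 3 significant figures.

38.6 µV

Full-scale range = 2.19 V.
Required number of levels: 2.19/172 µV = 12733; smallest N with 2^N ≥ that is 14.
One LSB is 2.19 V / 16384 = 133.67 µV.
RMS noise = LSB/√12 = 38.6 µV.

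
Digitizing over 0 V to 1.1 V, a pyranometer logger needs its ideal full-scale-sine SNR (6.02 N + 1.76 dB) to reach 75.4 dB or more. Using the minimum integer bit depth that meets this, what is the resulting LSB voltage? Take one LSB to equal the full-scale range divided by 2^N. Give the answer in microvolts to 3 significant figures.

Full-scale range = 1.1 V.
Solving 6.02 N ≥ 75.4 − 1.76: N ≥ 12.233. Round up → N = 13.
LSB = 1.1 V ÷ 2^13 = 1.1/8192 V = 134 µV.

134 µV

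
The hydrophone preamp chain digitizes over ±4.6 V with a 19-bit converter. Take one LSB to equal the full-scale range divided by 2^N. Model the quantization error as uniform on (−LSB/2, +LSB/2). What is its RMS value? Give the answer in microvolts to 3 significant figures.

Full-scale range = 4.6 V − (-4.6 V) = 9.2 V.
LSB = 9.2 V / 2^19 = 17.548 µV.
RMS of a uniform error over width LSB is LSB/√12 = 5.07 µV.

5.07 µV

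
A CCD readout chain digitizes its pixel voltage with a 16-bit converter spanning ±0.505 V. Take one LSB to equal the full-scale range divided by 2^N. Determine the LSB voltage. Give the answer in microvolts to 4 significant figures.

The full-scale span is 0.505 − (-0.505) = 1.01 V.
There are 2^16 = 65536 steps.
LSB = 1.01 V / 2^16 = 15.41 µV.

15.41 µV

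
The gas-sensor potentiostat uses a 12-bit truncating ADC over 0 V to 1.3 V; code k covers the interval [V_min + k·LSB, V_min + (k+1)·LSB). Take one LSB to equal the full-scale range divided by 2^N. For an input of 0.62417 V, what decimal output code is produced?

V_FS = 1.3 V. LSB = 1.3 V / 2^12 ≈ 317.4 µV.
V_in − V_min = 0.62417 − (0) = 0.62417 V.
Divide by LSB: 0.62417 × 4096/1.3 = 1966.6156.
Truncating gives code 1966.

1966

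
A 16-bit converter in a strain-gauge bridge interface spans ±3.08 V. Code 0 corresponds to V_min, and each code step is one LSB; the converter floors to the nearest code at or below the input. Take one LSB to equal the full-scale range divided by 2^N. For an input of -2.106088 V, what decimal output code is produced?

10361

Full-scale range = 3.08 V − (-3.08 V) = 6.16 V. LSB = 6.16 V / 2^16 ≈ 93.99 µV.
V_in − V_min = -2.106088 − (-3.08) = 0.973912 V.
Divide by LSB: 0.973912 × 65536/6.16 = 10361.4118.
Truncating gives code 10361.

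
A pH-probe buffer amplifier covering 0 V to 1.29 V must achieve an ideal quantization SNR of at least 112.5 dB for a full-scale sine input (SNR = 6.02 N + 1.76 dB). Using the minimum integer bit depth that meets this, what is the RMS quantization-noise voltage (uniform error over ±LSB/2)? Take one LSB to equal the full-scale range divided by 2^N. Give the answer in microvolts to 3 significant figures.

Range is 1.29 V.
N ≥ (112.5 − 1.76)/6.02 = 18.395 → N_min = 19.
LSB = 1.29 V / 2^19 = 2.4605 µV.
RMS noise = LSB/√12 = 0.710 µV.

0.710 µV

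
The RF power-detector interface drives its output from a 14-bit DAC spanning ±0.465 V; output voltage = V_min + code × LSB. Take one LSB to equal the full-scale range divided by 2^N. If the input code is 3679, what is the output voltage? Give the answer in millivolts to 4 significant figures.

-256.2 mV

Full-scale range = 0.465 V − (-0.465 V) = 0.93 V. LSB = 0.93 V / 2^14.
V_out = -0.465 + 3679 × (0.93/16384) V
      = -0.465 V + 0.208830 V = -0.256170 V.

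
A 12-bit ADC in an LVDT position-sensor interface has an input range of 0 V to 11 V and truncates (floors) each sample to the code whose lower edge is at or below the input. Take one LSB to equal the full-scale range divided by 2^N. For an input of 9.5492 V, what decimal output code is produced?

Range is 11 V. LSB = 11 V / 2^12 ≈ 2.686 mV.
(V_in − V_min) × 2^12/range = (9.5492 − (0)) × 4096/11 = 3555.775.
Floor → code = 3555.

3555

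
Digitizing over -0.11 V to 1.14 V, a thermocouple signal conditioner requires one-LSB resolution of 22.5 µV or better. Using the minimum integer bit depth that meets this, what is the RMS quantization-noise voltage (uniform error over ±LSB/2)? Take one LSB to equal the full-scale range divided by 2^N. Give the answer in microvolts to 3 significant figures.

5.51 µV

The full-scale span is 1.14 − (-0.11) = 1.25 V.
Required number of levels: 1.25/22.5 µV = 55556; smallest N with 2^N ≥ that is 16.
LSB = 1.25 V ÷ 2^16 = 1.25/65536 V = 19.073 µV.
RMS noise = LSB/√12 = 5.51 µV.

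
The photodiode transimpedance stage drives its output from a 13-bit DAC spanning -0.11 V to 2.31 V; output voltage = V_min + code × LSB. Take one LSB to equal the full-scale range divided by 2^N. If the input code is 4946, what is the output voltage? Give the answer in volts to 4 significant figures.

1.351 V

The full-scale span is 2.31 − (-0.11) = 2.42 V. LSB = 2.42 V / 2^13.
V_out = -0.11 + 4946 × (2.42/8192) V
      = -0.11 V + 1.46110 V = 1.35110 V.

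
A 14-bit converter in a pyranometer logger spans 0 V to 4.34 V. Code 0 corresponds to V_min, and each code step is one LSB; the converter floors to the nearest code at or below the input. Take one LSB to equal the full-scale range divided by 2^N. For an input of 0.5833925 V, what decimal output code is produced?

V_FS = 4.34 V. LSB = 4.34 V / 2^14 ≈ 264.9 µV.
code = ⌊(V_in − V_min)/LSB⌋ = ⌊(V_in − V_min) × 2^14 / range⌋
     = ⌊(0.5833925 − (0)) × 16384 / 4.34⌋ = ⌊0.5833925 × 16384/4.34⌋
     = ⌊2202.374⌋ = 2202.

2202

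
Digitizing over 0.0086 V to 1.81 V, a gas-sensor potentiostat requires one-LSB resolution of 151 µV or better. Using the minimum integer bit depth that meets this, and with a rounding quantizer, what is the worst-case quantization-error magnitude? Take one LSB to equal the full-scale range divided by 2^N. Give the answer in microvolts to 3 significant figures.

55.0 µV

Range = 1.81 − (0.0086) = 1.8014 V.
Levels needed ≥ 1.8014/151 µV = 11930. 2^14 = 16384 suffices, so N_min = 14.
One LSB is 1.8014 V / 16384 = 109.95 µV.
|e|_max = LSB/2 = 55.0 µV.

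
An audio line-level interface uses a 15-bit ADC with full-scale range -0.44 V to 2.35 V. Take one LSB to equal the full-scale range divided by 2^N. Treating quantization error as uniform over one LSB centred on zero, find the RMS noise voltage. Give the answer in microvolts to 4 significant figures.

24.58 µV

Span: 2.35 V − (-0.44 V) = 2.79 V.
LSB = 2.79 V ÷ 2^15 = 2.79/32768 V = 85.1440 µV.
RMS of a uniform error over width LSB is LSB/√12 = 24.58 µV.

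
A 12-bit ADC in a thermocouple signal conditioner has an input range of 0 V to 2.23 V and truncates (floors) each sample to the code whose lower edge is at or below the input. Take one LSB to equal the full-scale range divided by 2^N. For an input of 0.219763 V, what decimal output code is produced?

V_FS = 2.23 V. LSB = 2.23 V / 2^12 ≈ 0.5444 mV.
(V_in − V_min) × 2^12/range = (0.219763 − (0)) × 4096/2.23 = 403.654.
Floor → code = 403.

403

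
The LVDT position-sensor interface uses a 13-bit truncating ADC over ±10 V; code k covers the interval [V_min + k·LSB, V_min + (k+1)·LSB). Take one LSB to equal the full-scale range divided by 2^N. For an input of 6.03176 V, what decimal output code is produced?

Full-scale range = 10 V − (-10 V) = 20 V. LSB = 20 V / 2^13 ≈ 2.441 mV.
code = ⌊(V_in − V_min)/LSB⌋ = ⌊(V_in − V_min) × 2^13 / range⌋
     = ⌊(6.03176 − (-10)) × 8192 / 20⌋ = ⌊16.03176 × 8192/20⌋
     = ⌊6566.609⌋ = 6566.

6566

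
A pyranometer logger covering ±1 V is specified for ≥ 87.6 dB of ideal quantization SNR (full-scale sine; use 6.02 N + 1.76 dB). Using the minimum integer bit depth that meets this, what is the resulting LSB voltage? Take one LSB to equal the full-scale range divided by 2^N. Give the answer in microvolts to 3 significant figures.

Range = 1 − (-1) = 2 V.
6.02 N + 1.76 ≥ 87.6 gives N ≥ 14.259, so the minimum integer is 15.
LSB = 2 V / 2^15 = 61.0 µV.

61.0 µV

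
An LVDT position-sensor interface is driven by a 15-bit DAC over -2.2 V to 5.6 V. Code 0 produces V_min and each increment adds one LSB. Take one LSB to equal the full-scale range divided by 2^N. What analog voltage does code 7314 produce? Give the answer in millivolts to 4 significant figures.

-459.0 mV

The full-scale span is 5.6 − (-2.2) = 7.8 V. LSB = 7.8 V / 2^15.
V_out = V_min + code × LSB = -2.2 V + 7314 × 7.8 V / 32768
      = -2.2 + 1.74100 = -0.458997 V.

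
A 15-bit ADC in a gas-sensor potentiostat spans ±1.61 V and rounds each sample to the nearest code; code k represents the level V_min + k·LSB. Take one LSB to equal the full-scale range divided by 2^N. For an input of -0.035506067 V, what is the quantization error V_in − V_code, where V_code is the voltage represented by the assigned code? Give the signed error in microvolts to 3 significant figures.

−31.8 µV

The full-scale span is 1.61 − (-1.61) = 3.22 V. LSB = 3.22 V / 2^15 ≈ 98.27 µV.
(V_in − V_min)/LSB = (-0.035506067 − (-1.61)) × 32768/3.22 = 16022.6761 → nearest code k = 16023.
V_code = -1.61 + (16023/32768) × 3.22 = -0.035474243164 V.
e = -0.035506067 − (-0.035474243164) = −31.8 µV.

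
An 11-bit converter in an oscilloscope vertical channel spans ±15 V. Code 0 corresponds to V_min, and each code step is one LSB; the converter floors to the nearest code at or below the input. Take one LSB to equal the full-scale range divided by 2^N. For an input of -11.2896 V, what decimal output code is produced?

The full-scale span is 15 − (-15) = 30 V. LSB = 30 V / 2^11 ≈ 14.65 mV.
V_in − V_min = -11.2896 − (-15) = 3.7104 V.
Divide by LSB: 3.7104 × 2048/30 = 253.2966.
Truncating gives code 253.

253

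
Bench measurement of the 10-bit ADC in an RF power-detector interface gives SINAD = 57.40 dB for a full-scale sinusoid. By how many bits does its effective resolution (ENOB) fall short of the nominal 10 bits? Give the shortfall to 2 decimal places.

N_eff = (57.40 − 1.76)/6.02 = 9.2425 bits.
10 − 9.2425 = 0.76 bits below nominal.

0.76 bits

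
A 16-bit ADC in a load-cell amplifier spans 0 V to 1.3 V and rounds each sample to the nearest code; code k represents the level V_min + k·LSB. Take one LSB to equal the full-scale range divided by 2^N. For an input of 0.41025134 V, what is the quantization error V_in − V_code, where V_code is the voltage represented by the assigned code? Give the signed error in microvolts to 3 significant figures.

−5.62 µV

Range is 1.3 V. LSB = 1.3 V / 2^16 ≈ 19.84 µV.
(V_in − V_min)/LSB = (0.41025134 − (0)) × 65536/1.3 = 20681.7168 → nearest code k = 20682.
V_code = 0 + (20682/65536) × 1.3 = 0.41025695801 V.
Error = V_in − V_code = 0.41025134 − (0.41025695801) = −5.62 µV.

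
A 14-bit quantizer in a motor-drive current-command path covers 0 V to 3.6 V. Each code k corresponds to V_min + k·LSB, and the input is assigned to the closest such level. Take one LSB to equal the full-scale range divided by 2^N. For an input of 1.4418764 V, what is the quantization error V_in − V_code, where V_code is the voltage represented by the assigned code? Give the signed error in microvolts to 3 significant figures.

+30.7 µV

V_FS = 3.6 V. LSB = 3.6 V / 2^14 ≈ 219.7 µV.
(1.4418764 − (0)) / LSB = 1.4418764 × 16384/3.6 = 6562.1397. Nearest integer: k = 6562.
V_code = 0 + (6562/16384) × 3.6 = 1.4418457031 V.
e = 1.4418764 − (1.4418457031) = +30.7 µV.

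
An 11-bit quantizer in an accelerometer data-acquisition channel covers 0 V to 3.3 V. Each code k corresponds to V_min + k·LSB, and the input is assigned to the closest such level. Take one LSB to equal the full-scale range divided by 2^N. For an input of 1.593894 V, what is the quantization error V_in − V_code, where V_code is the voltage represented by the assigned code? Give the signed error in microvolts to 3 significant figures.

+290 µV

Range is 3.3 V. LSB = 3.3 V / 2^11 ≈ 1.611 mV.
Position in LSBs: (1.593894 − (0)) × 2048/3.3 = 989.1803; rounding gives k = 989.
Reconstructed level: 0 + 989 × 3.3/2048 V = 1.593603516 V.
V_in − V_code = 1.593894 − (1.593603516) = +290 µV.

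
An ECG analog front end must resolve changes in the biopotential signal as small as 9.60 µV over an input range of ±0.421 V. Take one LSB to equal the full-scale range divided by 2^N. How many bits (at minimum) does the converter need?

Span: 0.421 V − (-0.421 V) = 0.842 V.
0.842 V / 9.60 µV = 87710. Since 2^16 = 65536 and 2^17 = 131072, N = 17.

17 bits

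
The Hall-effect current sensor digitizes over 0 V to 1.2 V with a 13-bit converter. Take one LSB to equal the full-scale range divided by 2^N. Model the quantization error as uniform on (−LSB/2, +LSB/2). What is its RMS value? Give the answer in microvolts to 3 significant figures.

V_FS = 1.2 V.
LSB = 1.2 V / 2^13 = 146.48 µV.
V_rms = LSB/√12 = 146.48 µV / √12 = 42.3 µV.

42.3 µV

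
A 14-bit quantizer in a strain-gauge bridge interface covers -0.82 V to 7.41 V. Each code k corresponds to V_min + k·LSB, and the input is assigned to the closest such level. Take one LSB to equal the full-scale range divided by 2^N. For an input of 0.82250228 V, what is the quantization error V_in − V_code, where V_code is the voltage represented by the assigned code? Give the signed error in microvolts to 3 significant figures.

−81.9 µV

Span: 7.41 V − (-0.82 V) = 8.23 V. LSB = 8.23 V / 2^14 ≈ 0.5023 mV.
(0.82250228 − (-0.82)) / LSB = 1.64250228 × 16384/8.23 = 3269.8369. Nearest integer: k = 3270.
V_code = V_min + k × range/2^14 = -0.82 + 3270 × 8.23/16384 = 0.82258422852 V.
e = 0.82250228 − (0.82258422852) = −81.9 µV.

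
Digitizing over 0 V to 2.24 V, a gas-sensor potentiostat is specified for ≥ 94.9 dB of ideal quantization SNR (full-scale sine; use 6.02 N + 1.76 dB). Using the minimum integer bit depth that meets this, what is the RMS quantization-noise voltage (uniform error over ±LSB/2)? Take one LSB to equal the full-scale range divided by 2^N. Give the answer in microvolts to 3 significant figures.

Span = 2.24 V.
6.02 N + 1.76 ≥ 94.9 gives N ≥ 15.472, so the minimum integer is 16.
LSB = 2.24 V ÷ 2^16 = 2.24/65536 V = 34.180 µV.
V_rms = LSB/√12 = 9.87 µV.

9.87 µV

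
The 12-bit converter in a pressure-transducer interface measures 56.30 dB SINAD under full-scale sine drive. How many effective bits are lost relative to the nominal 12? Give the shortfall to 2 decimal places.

2.94 bits

ENOB = (SINAD − 1.76)/6.02 = (56.30 − 1.76)/6.02 = 9.0598 bits.
Lost resolution: 12 − 9.0598 = 2.9402 bits.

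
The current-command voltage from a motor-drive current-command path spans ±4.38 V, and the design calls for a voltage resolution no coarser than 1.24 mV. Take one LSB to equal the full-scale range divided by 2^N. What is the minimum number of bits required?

Full-scale range = 4.38 V − (-4.38 V) = 8.76 V.
Need 2^N ≥ 8.76 V / 1.24 mV = 7065 → N_min = 13.

13 bits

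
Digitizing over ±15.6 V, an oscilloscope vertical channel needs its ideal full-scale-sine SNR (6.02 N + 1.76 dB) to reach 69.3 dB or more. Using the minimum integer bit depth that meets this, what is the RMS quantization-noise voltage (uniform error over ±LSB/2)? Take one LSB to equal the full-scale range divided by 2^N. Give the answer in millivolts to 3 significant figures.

Range = 15.6 − (-15.6) = 31.2 V.
Required N = ⌈(69.3 − 1.76)/6.02⌉ = ⌈11.219⌉ = 12.
Step size = 31.2/4096 V = 7.6172 mV.
RMS noise = LSB/√12 = 2.20 mV.

2.20 mV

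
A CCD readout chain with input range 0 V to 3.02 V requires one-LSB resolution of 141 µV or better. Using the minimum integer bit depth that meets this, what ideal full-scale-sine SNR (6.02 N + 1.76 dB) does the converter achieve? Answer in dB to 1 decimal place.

92.1 dB

Span = 3.02 V.
3.02 V / 141 µV = 21420. Since 2^14 = 16384 and 2^15 = 32768, N = 15.
6.02(15) + 1.76 = 92.06 dB.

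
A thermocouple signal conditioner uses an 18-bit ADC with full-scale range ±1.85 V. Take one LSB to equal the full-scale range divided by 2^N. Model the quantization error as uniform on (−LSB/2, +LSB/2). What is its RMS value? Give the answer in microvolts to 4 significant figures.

Full-scale range = 1.85 V − (-1.85 V) = 3.7 V.
Step size = 3.7/262144 V = 14.1144 µV.
For a uniform distribution on [−LSB/2, +LSB/2], V_rms = LSB/√12 = 14.1144 µV/3.4641 = 4.074 µV.

4.074 µV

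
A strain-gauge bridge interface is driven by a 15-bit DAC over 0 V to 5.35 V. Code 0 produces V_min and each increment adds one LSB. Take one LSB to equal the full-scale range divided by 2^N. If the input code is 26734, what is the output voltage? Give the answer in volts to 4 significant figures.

4.365 V

Full-scale range = 5.35 V. LSB = 5.35 V / 2^15.
Output = V_min + (26734/32768) × range = 0 + 0.815857 × 5.35 V
      = 0 + 4.36483 = 4.36483 V.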